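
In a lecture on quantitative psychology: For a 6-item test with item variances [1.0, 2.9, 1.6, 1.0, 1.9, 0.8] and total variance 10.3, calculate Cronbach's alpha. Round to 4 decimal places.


alpha = (k/(k-1)) * (1 - sum(s_i^2)/s_total^2)
sum(item variances) = 9.2
k/(k-1) = 6/5 = 1.2
1 - 9.2/10.3 = 1 - 0.893204 = 0.106796
alpha = 1.2 * 0.106796
= 0.1282


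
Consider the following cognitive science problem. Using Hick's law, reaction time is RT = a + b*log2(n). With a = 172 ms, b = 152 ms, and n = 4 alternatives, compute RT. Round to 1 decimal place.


RT = 172 + 152 * log2(4)
log2(4) = 2.0
RT = 172 + 152 * 2.0
= 172 + 304.0
= 476.0 ms


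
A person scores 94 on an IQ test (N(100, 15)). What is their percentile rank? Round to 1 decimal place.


z = (IQ - mean) / SD
z = (94 - 100) / 15 = -0.4
Percentile = Phi(-0.4) * 100
Phi(-0.4) = 0.344578
= 34.5


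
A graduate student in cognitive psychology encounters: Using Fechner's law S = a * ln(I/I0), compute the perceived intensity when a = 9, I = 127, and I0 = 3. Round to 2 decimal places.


S = 9 * ln(127/3)
I/I0 = 42.333333
ln(42.333333) = 3.7456
S = 9 * 3.7456
= 33.71


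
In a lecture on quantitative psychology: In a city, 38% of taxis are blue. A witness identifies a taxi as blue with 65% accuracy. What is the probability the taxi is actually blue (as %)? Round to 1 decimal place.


P(blue | says blue) = P(says blue | blue)*P(blue) / [P(says blue | blue)*P(blue) + P(says blue | not blue)*P(not blue)]
Numerator = 0.65 * 0.38 = 0.247
False identification = 0.35 * 0.62 = 0.217
P = 0.247 / (0.247 + 0.217)
= 0.247 / 0.464
As percentage = 53.2


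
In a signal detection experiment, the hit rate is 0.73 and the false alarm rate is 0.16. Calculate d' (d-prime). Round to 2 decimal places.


d' = z(HR) - z(FAR)
z(0.73) = 0.6128
z(0.16) = -0.9945
d' = 0.6128 - -0.9945
= 1.61


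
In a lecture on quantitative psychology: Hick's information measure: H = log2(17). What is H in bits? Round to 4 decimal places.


H = log2(n)
H = log2(17)
= 4.0875


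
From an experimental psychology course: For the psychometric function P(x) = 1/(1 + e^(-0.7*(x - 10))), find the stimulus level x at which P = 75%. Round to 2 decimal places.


At P = 0.75: 0.75 = 1/(1 + e^(-k*(x-x0)))
Solving: e^(-k*(x-x0)) = 1/3
x = x0 + ln(3)/k
ln(3) = 1.0986
x = 10 + 1.0986/0.7
= 10 + 1.5694
= 11.57


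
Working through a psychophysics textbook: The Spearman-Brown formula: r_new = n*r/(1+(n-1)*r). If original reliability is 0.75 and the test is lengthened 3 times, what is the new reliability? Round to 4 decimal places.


r_new = n*r / (1 + (n-1)*r)
Numerator = 3 * 0.75 = 2.25
Denominator = 1 + 2 * 0.75 = 2.5
r_new = 2.25 / 2.5
= 0.9000


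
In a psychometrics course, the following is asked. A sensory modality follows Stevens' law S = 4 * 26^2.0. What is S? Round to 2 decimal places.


S = 4 * 26^2.0
26^2.0 = 676.0
S = 4 * 676.0
= 2704.00


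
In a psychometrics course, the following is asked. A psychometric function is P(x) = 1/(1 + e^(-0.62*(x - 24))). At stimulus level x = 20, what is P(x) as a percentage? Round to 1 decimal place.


P(x) = 1/(1 + e^(-0.62*(20 - 24)))
Exponent = -0.62 * -4 = 2.48
e^(2.48) = 11.941264
P = 1/(1 + 11.941264) = 0.077272
Percentage = 7.7


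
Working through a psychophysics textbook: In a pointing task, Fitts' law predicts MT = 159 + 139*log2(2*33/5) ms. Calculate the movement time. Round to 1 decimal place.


MT = 159 + 139 * log2(2*33/5)
2D/W = 13.2
log2(13.2) = 3.7225
MT = 159 + 139 * 3.7225
= 676.4 ms


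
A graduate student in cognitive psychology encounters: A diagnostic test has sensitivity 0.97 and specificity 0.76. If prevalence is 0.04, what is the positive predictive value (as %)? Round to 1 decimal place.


PPV = (sens * prev) / (sens * prev + (1-spec) * (1-prev))
Numerator = 0.97 * 0.04 = 0.0388
P(positive and no disease) = (1 - spec) * (1 - prev) = (1 - 0.76) * (1 - 0.04) = 0.2304
Denominator = 0.0388 + 0.2304 = 0.2692
PPV = 0.0388 / 0.2692 = 0.144131
As percentage = 14.4


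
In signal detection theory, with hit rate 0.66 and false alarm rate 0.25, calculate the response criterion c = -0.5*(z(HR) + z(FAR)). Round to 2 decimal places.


c = -0.5 * (z(HR) + z(FAR))
z(0.66) = 0.4125
z(0.25) = -0.6745
c = -0.5 * (0.4125 + -0.6745)
= -0.5 * -0.262
= 0.13


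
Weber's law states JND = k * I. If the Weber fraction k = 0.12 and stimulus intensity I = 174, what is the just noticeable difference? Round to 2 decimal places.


JND = k * I
JND = 0.12 * 174
= 20.88


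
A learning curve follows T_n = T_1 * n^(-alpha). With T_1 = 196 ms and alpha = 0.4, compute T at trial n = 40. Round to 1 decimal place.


T_n = 196 * 40^(-0.4)
40^(-0.4) = 0.228653
T_n = 196 * 0.228653
= 44.8 ms


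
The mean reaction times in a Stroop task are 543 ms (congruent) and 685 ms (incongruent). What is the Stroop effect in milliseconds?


Stroop effect = RT(incongruent) - RT(congruent)
= 685 - 543
= 142 ms


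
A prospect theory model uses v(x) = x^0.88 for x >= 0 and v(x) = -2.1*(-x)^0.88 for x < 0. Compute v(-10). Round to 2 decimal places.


Since x = -10 < 0, use v(x) = -lambda*(-x)^alpha
(-x) = 10
10^0.88 = 7.5858
v(-10) = -2.1 * 7.5858
= -15.93


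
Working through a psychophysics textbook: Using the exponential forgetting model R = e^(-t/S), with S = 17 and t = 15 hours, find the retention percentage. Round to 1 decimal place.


R = e^(-t/S)
-t/S = -15/17 = -0.882353
R = e^(-0.882353) = 0.413808
Percentage = 0.413808 * 100
= 41.4


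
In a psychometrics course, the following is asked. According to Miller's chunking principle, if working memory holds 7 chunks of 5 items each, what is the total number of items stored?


Total items = chunks * items_per_chunk
= 7 * 5
= 35


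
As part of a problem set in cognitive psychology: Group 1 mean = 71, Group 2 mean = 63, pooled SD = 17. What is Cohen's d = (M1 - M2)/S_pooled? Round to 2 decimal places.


Cohen's d = (M1 - M2) / S_pooled
= (71 - 63) / 17
= 8 / 17
= 0.47


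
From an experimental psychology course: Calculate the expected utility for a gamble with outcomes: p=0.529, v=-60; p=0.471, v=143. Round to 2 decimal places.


EU = sum(p_i * v_i)
0.529 * -60 = -31.74
0.471 * 143 = 67.353
EU = -31.74 + 67.353
= 35.61


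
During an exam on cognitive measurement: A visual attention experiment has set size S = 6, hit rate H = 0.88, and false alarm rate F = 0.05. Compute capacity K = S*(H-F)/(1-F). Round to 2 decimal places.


K = S * (H - F) / (1 - F)
H - F = 0.83
1 - F = 0.95
K = 6 * 0.83 / 0.95
= 5.24


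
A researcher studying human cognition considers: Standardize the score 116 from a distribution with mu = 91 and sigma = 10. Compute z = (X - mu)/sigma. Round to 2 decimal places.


z = (X - mu) / sigma
= (116 - 91) / 10
= 25 / 10
= 2.50


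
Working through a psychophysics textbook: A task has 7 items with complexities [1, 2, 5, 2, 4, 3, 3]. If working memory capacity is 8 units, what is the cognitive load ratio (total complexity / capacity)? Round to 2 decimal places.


Total complexity = 1 + 2 + 5 + 2 + 4 + 3 + 3 = 20
Load = total / capacity = 20 / 8
= 2.50


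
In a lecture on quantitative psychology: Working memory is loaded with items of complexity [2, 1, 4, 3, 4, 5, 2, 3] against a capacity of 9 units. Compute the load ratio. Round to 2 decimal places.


Total complexity = 2 + 1 + 4 + 3 + 4 + 5 + 2 + 3 = 24
Load = total / capacity = 24 / 9
= 2.67


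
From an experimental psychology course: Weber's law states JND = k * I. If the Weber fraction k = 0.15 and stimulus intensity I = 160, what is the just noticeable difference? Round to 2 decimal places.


JND = k * I
JND = 0.15 * 160
= 24.00


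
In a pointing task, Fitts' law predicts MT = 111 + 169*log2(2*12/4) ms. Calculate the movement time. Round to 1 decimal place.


MT = 111 + 169 * log2(2*12/4)
2D/W = 6.0
log2(6.0) = 2.585
MT = 111 + 169 * 2.585
= 547.9 ms


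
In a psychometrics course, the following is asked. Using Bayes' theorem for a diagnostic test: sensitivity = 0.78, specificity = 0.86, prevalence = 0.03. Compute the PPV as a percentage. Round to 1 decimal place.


PPV = (sens * prev) / (sens * prev + (1-spec) * (1-prev))
Numerator = 0.78 * 0.03 = 0.0234
P(positive and no disease) = (1 - spec) * (1 - prev) = (1 - 0.86) * (1 - 0.03) = 0.1358
Denominator = 0.0234 + 0.1358 = 0.1592
PPV = 0.0234 / 0.1592 = 0.146985
As percentage = 14.7


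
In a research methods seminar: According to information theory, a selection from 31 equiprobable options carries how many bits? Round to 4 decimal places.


H = log2(n)
H = log2(31)
= 4.9542


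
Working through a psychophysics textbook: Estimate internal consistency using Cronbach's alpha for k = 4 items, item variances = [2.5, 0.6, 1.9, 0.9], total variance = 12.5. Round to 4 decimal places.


alpha = (k/(k-1)) * (1 - sum(s_i^2)/s_total^2)
sum(item variances) = 5.9
k/(k-1) = 4/3 = 1.333333
1 - 5.9/12.5 = 1 - 0.472 = 0.528
alpha = 1.333333 * 0.528
= 0.7040


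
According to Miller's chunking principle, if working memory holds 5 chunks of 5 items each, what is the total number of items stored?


Total items = chunks * items_per_chunk
= 5 * 5
= 25


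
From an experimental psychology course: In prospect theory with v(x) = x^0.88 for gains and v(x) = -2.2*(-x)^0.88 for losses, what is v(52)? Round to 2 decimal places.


Since x = 52 >= 0, use v(x) = x^0.88
52^0.88 = 32.3655
v(52) = 32.37


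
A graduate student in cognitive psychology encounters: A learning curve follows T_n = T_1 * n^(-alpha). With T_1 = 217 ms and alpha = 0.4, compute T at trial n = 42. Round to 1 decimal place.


T_n = 217 * 42^(-0.4)
42^(-0.4) = 0.224233
T_n = 217 * 0.224233
= 48.7 ms


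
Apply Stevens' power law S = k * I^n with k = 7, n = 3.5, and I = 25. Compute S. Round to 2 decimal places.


S = 7 * 25^3.5
25^3.5 = 78125.0
S = 7 * 78125.0
= 546875.00


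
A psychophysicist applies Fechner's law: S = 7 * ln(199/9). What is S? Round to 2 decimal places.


S = 7 * ln(199/9)
I/I0 = 22.111111
ln(22.111111) = 3.0961
S = 7 * 3.0961
= 21.67


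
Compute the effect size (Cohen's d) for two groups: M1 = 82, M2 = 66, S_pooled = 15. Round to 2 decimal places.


Cohen's d = (M1 - M2) / S_pooled
= (82 - 66) / 15
= 16 / 15
= 1.07


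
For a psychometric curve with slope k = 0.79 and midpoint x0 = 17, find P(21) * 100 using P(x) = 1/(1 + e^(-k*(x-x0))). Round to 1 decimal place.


P(x) = 1/(1 + e^(-0.79*(21 - 17)))
Exponent = -0.79 * 4 = -3.16
e^(-3.16) = 0.042426
P = 1/(1 + 0.042426) = 0.959301
Percentage = 95.9


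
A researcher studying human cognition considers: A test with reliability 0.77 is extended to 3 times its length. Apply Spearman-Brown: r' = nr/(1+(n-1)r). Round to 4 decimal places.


r_new = n*r / (1 + (n-1)*r)
Numerator = 3 * 0.77 = 2.31
Denominator = 1 + 2 * 0.77 = 2.54
r_new = 2.31 / 2.54
= 0.9094


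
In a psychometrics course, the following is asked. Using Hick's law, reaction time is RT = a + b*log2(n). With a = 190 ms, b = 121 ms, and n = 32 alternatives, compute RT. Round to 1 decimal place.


RT = 190 + 121 * log2(32)
log2(32) = 5.0
RT = 190 + 121 * 5.0
= 190 + 605.0
= 795.0 ms


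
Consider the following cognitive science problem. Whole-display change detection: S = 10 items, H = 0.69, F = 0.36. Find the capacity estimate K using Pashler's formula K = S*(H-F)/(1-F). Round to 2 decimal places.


K = S * (H - F) / (1 - F)
H - F = 0.33
1 - F = 0.64
K = 10 * 0.33 / 0.64
= 5.16


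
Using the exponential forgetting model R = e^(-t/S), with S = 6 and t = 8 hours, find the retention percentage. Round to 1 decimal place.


R = e^(-t/S)
-t/S = -8/6 = -1.333333
R = e^(-1.333333) = 0.263597
Percentage = 0.263597 * 100
= 26.4


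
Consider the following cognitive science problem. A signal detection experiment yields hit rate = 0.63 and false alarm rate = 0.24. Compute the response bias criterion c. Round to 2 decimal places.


c = -0.5 * (z(HR) + z(FAR))
z(0.63) = 0.3319
z(0.24) = -0.7063
c = -0.5 * (0.3319 + -0.7063)
= -0.5 * -0.3744
= 0.19


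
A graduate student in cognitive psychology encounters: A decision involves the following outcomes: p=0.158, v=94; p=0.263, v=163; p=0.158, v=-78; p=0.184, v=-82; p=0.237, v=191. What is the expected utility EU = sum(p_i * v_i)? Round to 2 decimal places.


EU = sum(p_i * v_i)
0.158 * 94 = 14.852
0.263 * 163 = 42.869
0.158 * -78 = -12.324
0.184 * -82 = -15.088
0.237 * 191 = 45.267
EU = 14.852 + 42.869 + -12.324 + -15.088 + 45.267
= 75.58


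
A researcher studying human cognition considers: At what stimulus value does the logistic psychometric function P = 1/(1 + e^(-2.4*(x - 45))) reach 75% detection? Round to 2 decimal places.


At P = 0.75: 0.75 = 1/(1 + e^(-k*(x-x0)))
Solving: e^(-k*(x-x0)) = 1/3
x = x0 + ln(3)/k
ln(3) = 1.0986
x = 45 + 1.0986/2.4
= 45 + 0.4578
= 45.46


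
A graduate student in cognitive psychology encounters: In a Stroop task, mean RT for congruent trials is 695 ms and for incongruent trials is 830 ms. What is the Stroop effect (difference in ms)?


Stroop effect = RT(incongruent) - RT(congruent)
= 830 - 695
= 135 ms


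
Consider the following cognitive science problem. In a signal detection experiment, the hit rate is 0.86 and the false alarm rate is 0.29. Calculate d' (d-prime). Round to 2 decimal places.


d' = z(HR) - z(FAR)
z(0.86) = 1.0803
z(0.29) = -0.5534
d' = 1.0803 - -0.5534
= 1.63


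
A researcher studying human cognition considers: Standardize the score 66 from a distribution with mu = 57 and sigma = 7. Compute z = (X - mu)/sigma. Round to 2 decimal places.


z = (X - mu) / sigma
= (66 - 57) / 7
= 9 / 7
= 1.29


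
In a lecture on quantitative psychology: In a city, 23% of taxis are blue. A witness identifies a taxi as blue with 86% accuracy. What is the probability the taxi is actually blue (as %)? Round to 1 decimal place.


P(blue | says blue) = P(says blue | blue)*P(blue) / [P(says blue | blue)*P(blue) + P(says blue | not blue)*P(not blue)]
Numerator = 0.86 * 0.23 = 0.1978
False identification = 0.14 * 0.77 = 0.1078
P = 0.1978 / (0.1978 + 0.1078)
= 0.1978 / 0.3056
As percentage = 64.7


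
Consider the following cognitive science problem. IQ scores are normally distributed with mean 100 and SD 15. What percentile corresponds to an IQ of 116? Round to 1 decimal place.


z = (IQ - mean) / SD
z = (116 - 100) / 15 = 1.0667
Percentile = Phi(1.0667) * 100
Phi(1.0667) = 0.856946
= 85.7


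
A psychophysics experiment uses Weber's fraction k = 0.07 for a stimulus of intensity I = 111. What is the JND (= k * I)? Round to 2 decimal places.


JND = k * I
JND = 0.07 * 111
= 7.77


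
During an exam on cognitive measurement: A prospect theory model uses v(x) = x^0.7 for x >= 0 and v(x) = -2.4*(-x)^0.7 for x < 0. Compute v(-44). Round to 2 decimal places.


Since x = -44 < 0, use v(x) = -lambda*(-x)^alpha
(-x) = 44
44^0.7 = 14.1389
v(-44) = -2.4 * 14.1389
= -33.93


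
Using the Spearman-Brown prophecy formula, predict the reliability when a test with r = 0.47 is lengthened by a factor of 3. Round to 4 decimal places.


r_new = n*r / (1 + (n-1)*r)
Numerator = 3 * 0.47 = 1.41
Denominator = 1 + 2 * 0.47 = 1.94
r_new = 1.41 / 1.94
= 0.7268


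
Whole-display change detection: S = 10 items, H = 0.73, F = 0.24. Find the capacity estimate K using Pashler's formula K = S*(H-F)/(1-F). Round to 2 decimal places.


K = S * (H - F) / (1 - F)
H - F = 0.49
1 - F = 0.76
K = 10 * 0.49 / 0.76
= 6.45


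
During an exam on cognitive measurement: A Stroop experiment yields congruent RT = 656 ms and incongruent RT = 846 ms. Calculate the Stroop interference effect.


Stroop effect = RT(incongruent) - RT(congruent)
= 846 - 656
= 190 ms


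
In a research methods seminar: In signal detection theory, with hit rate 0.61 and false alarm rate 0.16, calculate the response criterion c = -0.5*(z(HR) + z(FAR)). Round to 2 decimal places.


c = -0.5 * (z(HR) + z(FAR))
z(0.61) = 0.2793
z(0.16) = -0.9945
c = -0.5 * (0.2793 + -0.9945)
= -0.5 * -0.7152
= 0.36


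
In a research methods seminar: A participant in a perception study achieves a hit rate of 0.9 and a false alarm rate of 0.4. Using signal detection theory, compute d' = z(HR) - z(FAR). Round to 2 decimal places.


d' = z(HR) - z(FAR)
z(0.9) = 1.2816
z(0.4) = -0.2533
d' = 1.2816 - -0.2533
= 1.53


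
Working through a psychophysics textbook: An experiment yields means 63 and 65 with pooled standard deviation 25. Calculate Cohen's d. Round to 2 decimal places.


Cohen's d = (M1 - M2) / S_pooled
= (63 - 65) / 25
= -2 / 25
= -0.08


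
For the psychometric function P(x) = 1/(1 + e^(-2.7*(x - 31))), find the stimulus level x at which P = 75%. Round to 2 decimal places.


At P = 0.75: 0.75 = 1/(1 + e^(-k*(x-x0)))
Solving: e^(-k*(x-x0)) = 1/3
x = x0 + ln(3)/k
ln(3) = 1.0986
x = 31 + 1.0986/2.7
= 31 + 0.4069
= 31.41


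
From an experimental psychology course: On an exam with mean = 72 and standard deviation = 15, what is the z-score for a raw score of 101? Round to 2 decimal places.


z = (X - mu) / sigma
= (101 - 72) / 15
= 29 / 15
= 1.93


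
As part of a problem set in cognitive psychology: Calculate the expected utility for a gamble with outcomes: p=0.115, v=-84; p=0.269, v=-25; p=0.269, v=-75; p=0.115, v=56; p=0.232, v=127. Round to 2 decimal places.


EU = sum(p_i * v_i)
0.115 * -84 = -9.66
0.269 * -25 = -6.725
0.269 * -75 = -20.175
0.115 * 56 = 6.44
0.232 * 127 = 29.464
EU = -9.66 + -6.725 + -20.175 + 6.44 + 29.464
= -0.66


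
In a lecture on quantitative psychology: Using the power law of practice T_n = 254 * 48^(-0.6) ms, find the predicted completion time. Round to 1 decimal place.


T_n = 254 * 48^(-0.6)
48^(-0.6) = 0.098007
T_n = 254 * 0.098007
= 24.9 ms


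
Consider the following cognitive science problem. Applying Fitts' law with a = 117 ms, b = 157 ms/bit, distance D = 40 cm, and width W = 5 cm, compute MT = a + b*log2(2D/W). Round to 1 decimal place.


MT = 117 + 157 * log2(2*40/5)
2D/W = 16.0
log2(16.0) = 4.0
MT = 117 + 157 * 4.0
= 745.0 ms


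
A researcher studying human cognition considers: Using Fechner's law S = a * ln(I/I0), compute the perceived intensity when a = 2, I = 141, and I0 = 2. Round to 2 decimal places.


S = 2 * ln(141/2)
I/I0 = 70.5
ln(70.5) = 4.2556
S = 2 * 4.2556
= 8.51


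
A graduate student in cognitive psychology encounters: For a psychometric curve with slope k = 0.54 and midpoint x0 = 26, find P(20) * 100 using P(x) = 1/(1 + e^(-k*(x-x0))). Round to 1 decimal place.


P(x) = 1/(1 + e^(-0.54*(20 - 26)))
Exponent = -0.54 * -6 = 3.24
e^(3.24) = 25.533722
P = 1/(1 + 25.533722) = 0.037688
Percentage = 3.8


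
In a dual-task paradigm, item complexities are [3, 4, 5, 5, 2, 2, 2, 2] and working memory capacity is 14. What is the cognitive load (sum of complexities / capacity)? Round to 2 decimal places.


Total complexity = 3 + 4 + 5 + 5 + 2 + 2 + 2 + 2 = 25
Load = total / capacity = 25 / 14
= 1.79


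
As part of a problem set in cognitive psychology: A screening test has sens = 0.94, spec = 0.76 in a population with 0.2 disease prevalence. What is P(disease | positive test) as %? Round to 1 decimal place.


PPV = (sens * prev) / (sens * prev + (1-spec) * (1-prev))
Numerator = 0.94 * 0.2 = 0.188
P(positive and no disease) = (1 - spec) * (1 - prev) = (1 - 0.76) * (1 - 0.2) = 0.192
Denominator = 0.188 + 0.192 = 0.38
PPV = 0.188 / 0.38 = 0.494737
As percentage = 49.5


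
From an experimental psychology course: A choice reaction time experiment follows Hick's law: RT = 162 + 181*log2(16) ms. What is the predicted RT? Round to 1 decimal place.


RT = 162 + 181 * log2(16)
log2(16) = 4.0
RT = 162 + 181 * 4.0
= 162 + 724.0
= 886.0 ms


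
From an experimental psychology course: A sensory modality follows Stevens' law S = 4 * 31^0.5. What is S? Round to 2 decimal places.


S = 4 * 31^0.5
31^0.5 = 5.5678
S = 4 * 5.5678
= 22.27


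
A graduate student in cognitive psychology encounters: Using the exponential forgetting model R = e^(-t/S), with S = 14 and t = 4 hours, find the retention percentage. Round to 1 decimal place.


R = e^(-t/S)
-t/S = -4/14 = -0.285714
R = e^(-0.285714) = 0.751478
Percentage = 0.751478 * 100
= 75.1


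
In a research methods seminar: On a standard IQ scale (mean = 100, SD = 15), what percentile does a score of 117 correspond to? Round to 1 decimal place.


z = (IQ - mean) / SD
z = (117 - 100) / 15 = 1.1333
Percentile = Phi(1.1333) * 100
Phi(1.1333) = 0.871456
= 87.1


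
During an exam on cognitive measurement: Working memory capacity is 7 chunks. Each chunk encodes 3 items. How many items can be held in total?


Total items = chunks * items_per_chunk
= 7 * 3
= 21


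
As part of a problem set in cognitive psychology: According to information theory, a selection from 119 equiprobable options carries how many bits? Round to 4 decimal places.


H = log2(n)
H = log2(119)
= 6.8948


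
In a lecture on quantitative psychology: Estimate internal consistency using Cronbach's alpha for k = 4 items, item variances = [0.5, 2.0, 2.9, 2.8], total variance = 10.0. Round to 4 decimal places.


alpha = (k/(k-1)) * (1 - sum(s_i^2)/s_total^2)
sum(item variances) = 8.2
k/(k-1) = 4/3 = 1.333333
1 - 8.2/10.0 = 1 - 0.82 = 0.18
alpha = 1.333333 * 0.18
= 0.2400


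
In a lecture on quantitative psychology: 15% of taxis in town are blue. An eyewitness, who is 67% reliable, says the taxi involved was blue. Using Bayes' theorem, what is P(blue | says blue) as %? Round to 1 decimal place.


P(blue | says blue) = P(says blue | blue)*P(blue) / [P(says blue | blue)*P(blue) + P(says blue | not blue)*P(not blue)]
Numerator = 0.67 * 0.15 = 0.1005
False identification = 0.33 * 0.85 = 0.2805
P = 0.1005 / (0.1005 + 0.2805)
= 0.1005 / 0.381
As percentage = 26.4


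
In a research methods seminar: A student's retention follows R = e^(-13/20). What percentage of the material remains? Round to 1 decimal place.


R = e^(-t/S)
-t/S = -13/20 = -0.65
R = e^(-0.65) = 0.522046
Percentage = 0.522046 * 100
= 52.2


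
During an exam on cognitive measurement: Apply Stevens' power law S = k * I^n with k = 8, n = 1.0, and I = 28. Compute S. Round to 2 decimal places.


S = 8 * 28^1.0
28^1.0 = 28.0
S = 8 * 28.0
= 224.00


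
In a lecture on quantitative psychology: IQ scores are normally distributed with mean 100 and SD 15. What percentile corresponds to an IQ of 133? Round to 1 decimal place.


z = (IQ - mean) / SD
z = (133 - 100) / 15 = 2.2
Percentile = Phi(2.2) * 100
Phi(2.2) = 0.986097
= 98.6


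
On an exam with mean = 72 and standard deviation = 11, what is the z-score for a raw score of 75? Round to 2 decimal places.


z = (X - mu) / sigma
= (75 - 72) / 11
= 3 / 11
= 0.27


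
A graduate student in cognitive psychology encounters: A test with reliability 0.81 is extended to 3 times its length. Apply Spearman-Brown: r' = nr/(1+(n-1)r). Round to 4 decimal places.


r_new = n*r / (1 + (n-1)*r)
Numerator = 3 * 0.81 = 2.43
Denominator = 1 + 2 * 0.81 = 2.62
r_new = 2.43 / 2.62
= 0.9275


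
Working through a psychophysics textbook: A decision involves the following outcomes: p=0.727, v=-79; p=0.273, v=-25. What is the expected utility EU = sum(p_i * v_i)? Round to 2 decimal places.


EU = sum(p_i * v_i)
0.727 * -79 = -57.433
0.273 * -25 = -6.825
EU = -57.433 + -6.825
= -64.26


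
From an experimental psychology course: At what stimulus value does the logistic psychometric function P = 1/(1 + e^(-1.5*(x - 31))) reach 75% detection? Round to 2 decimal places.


At P = 0.75: 0.75 = 1/(1 + e^(-k*(x-x0)))
Solving: e^(-k*(x-x0)) = 1/3
x = x0 + ln(3)/k
ln(3) = 1.0986
x = 31 + 1.0986/1.5
= 31 + 0.7324
= 31.73


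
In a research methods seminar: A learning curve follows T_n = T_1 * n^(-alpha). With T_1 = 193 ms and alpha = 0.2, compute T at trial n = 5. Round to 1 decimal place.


T_n = 193 * 5^(-0.2)
5^(-0.2) = 0.72478
T_n = 193 * 0.72478
= 139.9 ms


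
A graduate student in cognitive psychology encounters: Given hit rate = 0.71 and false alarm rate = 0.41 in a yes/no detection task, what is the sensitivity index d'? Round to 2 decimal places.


d' = z(HR) - z(FAR)
z(0.71) = 0.5534
z(0.41) = -0.2275
d' = 0.5534 - -0.2275
= 0.78


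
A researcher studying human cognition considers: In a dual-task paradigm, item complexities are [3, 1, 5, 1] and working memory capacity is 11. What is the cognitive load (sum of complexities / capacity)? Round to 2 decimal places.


Total complexity = 3 + 1 + 5 + 1 = 10
Load = total / capacity = 10 / 11
= 0.91


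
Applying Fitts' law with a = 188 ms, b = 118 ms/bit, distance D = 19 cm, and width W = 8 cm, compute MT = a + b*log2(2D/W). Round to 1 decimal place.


MT = 188 + 118 * log2(2*19/8)
2D/W = 4.75
log2(4.75) = 2.2479
MT = 188 + 118 * 2.2479
= 453.3 ms


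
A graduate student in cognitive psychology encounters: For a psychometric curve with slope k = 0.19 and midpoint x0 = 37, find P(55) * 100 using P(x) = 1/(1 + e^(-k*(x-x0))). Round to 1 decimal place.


P(x) = 1/(1 + e^(-0.19*(55 - 37)))
Exponent = -0.19 * 18 = -3.42
e^(-3.42) = 0.032712
P = 1/(1 + 0.032712) = 0.968324
Percentage = 96.8


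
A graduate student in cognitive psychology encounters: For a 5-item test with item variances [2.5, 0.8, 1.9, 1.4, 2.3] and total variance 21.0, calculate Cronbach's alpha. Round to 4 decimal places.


alpha = (k/(k-1)) * (1 - sum(s_i^2)/s_total^2)
sum(item variances) = 8.9
k/(k-1) = 5/4 = 1.25
1 - 8.9/21.0 = 1 - 0.42381 = 0.57619
alpha = 1.25 * 0.57619
= 0.7202


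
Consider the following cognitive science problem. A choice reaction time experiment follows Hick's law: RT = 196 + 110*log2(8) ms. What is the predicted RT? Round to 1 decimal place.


RT = 196 + 110 * log2(8)
log2(8) = 3.0
RT = 196 + 110 * 3.0
= 196 + 330.0
= 526.0 ms


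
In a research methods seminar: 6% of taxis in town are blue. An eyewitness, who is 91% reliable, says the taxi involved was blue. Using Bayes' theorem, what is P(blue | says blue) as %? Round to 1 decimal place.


P(blue | says blue) = P(says blue | blue)*P(blue) / [P(says blue | blue)*P(blue) + P(says blue | not blue)*P(not blue)]
Numerator = 0.91 * 0.06 = 0.0546
False identification = 0.09 * 0.94 = 0.0846
P = 0.0546 / (0.0546 + 0.0846)
= 0.0546 / 0.1392
As percentage = 39.2


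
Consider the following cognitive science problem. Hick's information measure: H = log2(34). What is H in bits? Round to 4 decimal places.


H = log2(n)
H = log2(34)
= 5.0875


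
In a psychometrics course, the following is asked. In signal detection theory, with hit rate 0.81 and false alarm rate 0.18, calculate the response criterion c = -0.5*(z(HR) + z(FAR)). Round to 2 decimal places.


c = -0.5 * (z(HR) + z(FAR))
z(0.81) = 0.8779
z(0.18) = -0.9154
c = -0.5 * (0.8779 + -0.9154)
= -0.5 * -0.0375
= 0.02


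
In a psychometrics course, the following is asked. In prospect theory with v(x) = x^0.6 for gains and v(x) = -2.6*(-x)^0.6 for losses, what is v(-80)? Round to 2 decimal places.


Since x = -80 < 0, use v(x) = -lambda*(-x)^alpha
(-x) = 80
80^0.6 = 13.8629
v(-80) = -2.6 * 13.8629
= -36.04


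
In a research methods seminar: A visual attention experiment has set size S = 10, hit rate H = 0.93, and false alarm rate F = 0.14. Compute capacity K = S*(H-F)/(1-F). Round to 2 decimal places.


K = S * (H - F) / (1 - F)
H - F = 0.79
1 - F = 0.86
K = 10 * 0.79 / 0.86
= 9.19


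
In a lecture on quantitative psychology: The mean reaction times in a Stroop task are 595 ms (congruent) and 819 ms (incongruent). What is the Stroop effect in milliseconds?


Stroop effect = RT(incongruent) - RT(congruent)
= 819 - 595
= 224 ms


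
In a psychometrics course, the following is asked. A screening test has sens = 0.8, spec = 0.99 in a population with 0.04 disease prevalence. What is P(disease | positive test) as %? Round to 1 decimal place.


PPV = (sens * prev) / (sens * prev + (1-spec) * (1-prev))
Numerator = 0.8 * 0.04 = 0.032
P(positive and no disease) = (1 - spec) * (1 - prev) = (1 - 0.99) * (1 - 0.04) = 0.0096
Denominator = 0.032 + 0.0096 = 0.0416
PPV = 0.032 / 0.0416 = 0.769231
As percentage = 76.9


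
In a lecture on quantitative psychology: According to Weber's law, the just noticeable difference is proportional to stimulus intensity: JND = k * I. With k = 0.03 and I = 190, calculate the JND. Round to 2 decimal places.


JND = k * I
JND = 0.03 * 190
= 5.70


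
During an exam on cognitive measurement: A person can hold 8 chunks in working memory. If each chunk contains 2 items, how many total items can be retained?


Total items = chunks * items_per_chunk
= 8 * 2
= 16


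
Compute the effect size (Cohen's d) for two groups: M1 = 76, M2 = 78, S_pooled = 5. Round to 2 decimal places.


Cohen's d = (M1 - M2) / S_pooled
= (76 - 78) / 5
= -2 / 5
= -0.40


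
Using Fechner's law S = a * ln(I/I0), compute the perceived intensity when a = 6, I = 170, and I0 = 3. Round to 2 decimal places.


S = 6 * ln(170/3)
I/I0 = 56.666667
ln(56.666667) = 4.0372
S = 6 * 4.0372
= 24.22


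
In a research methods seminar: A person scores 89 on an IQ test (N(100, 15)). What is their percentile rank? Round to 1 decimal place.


z = (IQ - mean) / SD
z = (89 - 100) / 15 = -0.7333
Percentile = Phi(-0.7333) * 100
Phi(-0.7333) = 0.231688
= 23.2


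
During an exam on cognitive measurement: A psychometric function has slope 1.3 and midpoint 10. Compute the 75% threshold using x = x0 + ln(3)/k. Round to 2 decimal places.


At P = 0.75: 0.75 = 1/(1 + e^(-k*(x-x0)))
Solving: e^(-k*(x-x0)) = 1/3
x = x0 + ln(3)/k
ln(3) = 1.0986
x = 10 + 1.0986/1.3
= 10 + 0.8451
= 10.85


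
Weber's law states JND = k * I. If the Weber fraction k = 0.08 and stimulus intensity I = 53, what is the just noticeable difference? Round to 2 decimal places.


JND = k * I
JND = 0.08 * 53
= 4.24


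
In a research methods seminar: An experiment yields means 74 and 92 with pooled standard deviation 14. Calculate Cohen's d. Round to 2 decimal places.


Cohen's d = (M1 - M2) / S_pooled
= (74 - 92) / 14
= -18 / 14
= -1.29


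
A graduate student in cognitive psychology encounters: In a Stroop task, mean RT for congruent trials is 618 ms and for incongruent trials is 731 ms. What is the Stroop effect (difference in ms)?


Stroop effect = RT(incongruent) - RT(congruent)
= 731 - 618
= 113 ms


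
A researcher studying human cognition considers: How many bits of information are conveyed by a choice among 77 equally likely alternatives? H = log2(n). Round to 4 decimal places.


H = log2(n)
H = log2(77)
= 6.2668


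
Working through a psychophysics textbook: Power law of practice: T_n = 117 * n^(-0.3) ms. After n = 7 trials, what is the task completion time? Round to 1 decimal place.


T_n = 117 * 7^(-0.3)
7^(-0.3) = 0.55779
T_n = 117 * 0.55779
= 65.3 ms


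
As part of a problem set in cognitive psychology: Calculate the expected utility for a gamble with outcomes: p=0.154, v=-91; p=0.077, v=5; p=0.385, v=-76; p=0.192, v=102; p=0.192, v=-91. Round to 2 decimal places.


EU = sum(p_i * v_i)
0.154 * -91 = -14.014
0.077 * 5 = 0.385
0.385 * -76 = -29.26
0.192 * 102 = 19.584
0.192 * -91 = -17.472
EU = -14.014 + 0.385 + -29.26 + 19.584 + -17.472
= -40.78


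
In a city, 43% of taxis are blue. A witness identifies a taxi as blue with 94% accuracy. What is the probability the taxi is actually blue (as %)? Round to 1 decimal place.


P(blue | says blue) = P(says blue | blue)*P(blue) / [P(says blue | blue)*P(blue) + P(says blue | not blue)*P(not blue)]
Numerator = 0.94 * 0.43 = 0.4042
False identification = 0.06 * 0.57 = 0.0342
P = 0.4042 / (0.4042 + 0.0342)
= 0.4042 / 0.4384
As percentage = 92.2


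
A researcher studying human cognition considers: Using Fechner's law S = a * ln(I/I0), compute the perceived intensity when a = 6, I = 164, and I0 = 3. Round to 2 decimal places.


S = 6 * ln(164/3)
I/I0 = 54.666667
ln(54.666667) = 4.0013
S = 6 * 4.0013
= 24.01


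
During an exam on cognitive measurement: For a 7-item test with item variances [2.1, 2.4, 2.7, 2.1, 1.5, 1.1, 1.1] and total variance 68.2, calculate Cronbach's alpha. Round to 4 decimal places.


alpha = (k/(k-1)) * (1 - sum(s_i^2)/s_total^2)
sum(item variances) = 13.0
k/(k-1) = 7/6 = 1.166667
1 - 13.0/68.2 = 1 - 0.190616 = 0.809384
alpha = 1.166667 * 0.809384
= 0.9443


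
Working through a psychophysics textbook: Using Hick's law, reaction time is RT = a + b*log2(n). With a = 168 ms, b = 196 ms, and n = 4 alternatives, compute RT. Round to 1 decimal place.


RT = 168 + 196 * log2(4)
log2(4) = 2.0
RT = 168 + 196 * 2.0
= 168 + 392.0
= 560.0 ms


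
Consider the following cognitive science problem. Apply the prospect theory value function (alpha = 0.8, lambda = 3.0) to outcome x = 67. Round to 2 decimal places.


Since x = 67 >= 0, use v(x) = x^0.8
67^0.8 = 28.8975
v(67) = 28.90


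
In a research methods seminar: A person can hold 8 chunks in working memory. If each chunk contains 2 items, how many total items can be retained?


Total items = chunks * items_per_chunk
= 8 * 2
= 16


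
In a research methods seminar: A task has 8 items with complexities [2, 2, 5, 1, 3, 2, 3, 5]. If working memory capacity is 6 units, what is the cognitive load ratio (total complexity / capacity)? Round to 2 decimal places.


Total complexity = 2 + 2 + 5 + 1 + 3 + 2 + 3 + 5 = 23
Load = total / capacity = 23 / 6
= 3.83


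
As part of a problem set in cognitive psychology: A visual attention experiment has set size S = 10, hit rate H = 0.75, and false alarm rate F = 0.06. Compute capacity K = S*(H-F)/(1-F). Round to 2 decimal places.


K = S * (H - F) / (1 - F)
H - F = 0.69
1 - F = 0.94
K = 10 * 0.69 / 0.94
= 7.34


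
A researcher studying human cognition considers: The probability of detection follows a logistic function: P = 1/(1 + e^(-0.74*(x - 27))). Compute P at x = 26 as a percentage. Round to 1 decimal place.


P(x) = 1/(1 + e^(-0.74*(26 - 27)))
Exponent = -0.74 * -1 = 0.74
e^(0.74) = 2.095936
P = 1/(1 + 2.095936) = 0.323004
Percentage = 32.3


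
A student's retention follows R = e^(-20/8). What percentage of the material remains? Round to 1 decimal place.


R = e^(-t/S)
-t/S = -20/8 = -2.5
R = e^(-2.5) = 0.082085
Percentage = 0.082085 * 100
= 8.2


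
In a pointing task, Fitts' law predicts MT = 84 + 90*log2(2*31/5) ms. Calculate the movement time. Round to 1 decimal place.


MT = 84 + 90 * log2(2*31/5)
2D/W = 12.4
log2(12.4) = 3.6323
MT = 84 + 90 * 3.6323
= 410.9 ms


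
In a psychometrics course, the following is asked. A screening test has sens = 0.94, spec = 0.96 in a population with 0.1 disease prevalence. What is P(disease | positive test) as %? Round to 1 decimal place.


PPV = (sens * prev) / (sens * prev + (1-spec) * (1-prev))
Numerator = 0.94 * 0.1 = 0.094
P(positive and no disease) = (1 - spec) * (1 - prev) = (1 - 0.96) * (1 - 0.1) = 0.036
Denominator = 0.094 + 0.036 = 0.13
PPV = 0.094 / 0.13 = 0.723077
As percentage = 72.3


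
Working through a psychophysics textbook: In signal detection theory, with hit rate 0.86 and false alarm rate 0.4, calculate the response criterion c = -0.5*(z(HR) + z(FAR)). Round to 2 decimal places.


c = -0.5 * (z(HR) + z(FAR))
z(0.86) = 1.0803
z(0.4) = -0.2533
c = -0.5 * (1.0803 + -0.2533)
= -0.5 * 0.827
= -0.41


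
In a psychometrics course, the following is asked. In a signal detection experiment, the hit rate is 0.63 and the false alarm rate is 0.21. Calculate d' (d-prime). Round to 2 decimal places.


d' = z(HR) - z(FAR)
z(0.63) = 0.3319
z(0.21) = -0.8064
d' = 0.3319 - -0.8064
= 1.14


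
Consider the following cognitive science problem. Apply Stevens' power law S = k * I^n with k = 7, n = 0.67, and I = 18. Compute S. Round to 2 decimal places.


S = 7 * 18^0.67
18^0.67 = 6.9348
S = 7 * 6.9348
= 48.54


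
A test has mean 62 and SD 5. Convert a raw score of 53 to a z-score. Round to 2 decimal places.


z = (X - mu) / sigma
= (53 - 62) / 5
= -9 / 5
= -1.80


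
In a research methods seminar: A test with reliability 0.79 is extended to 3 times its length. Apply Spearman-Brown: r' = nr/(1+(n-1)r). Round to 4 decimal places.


r_new = n*r / (1 + (n-1)*r)
Numerator = 3 * 0.79 = 2.37
Denominator = 1 + 2 * 0.79 = 2.58
r_new = 2.37 / 2.58
= 0.9186


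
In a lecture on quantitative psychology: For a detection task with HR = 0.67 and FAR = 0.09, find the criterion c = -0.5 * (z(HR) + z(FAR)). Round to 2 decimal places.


c = -0.5 * (z(HR) + z(FAR))
z(0.67) = 0.4399
z(0.09) = -1.3408
c = -0.5 * (0.4399 + -1.3408)
= -0.5 * -0.9009
= 0.45


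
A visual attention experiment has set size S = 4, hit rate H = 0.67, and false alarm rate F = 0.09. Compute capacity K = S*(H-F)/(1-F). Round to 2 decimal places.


K = S * (H - F) / (1 - F)
H - F = 0.58
1 - F = 0.91
K = 4 * 0.58 / 0.91
= 2.55


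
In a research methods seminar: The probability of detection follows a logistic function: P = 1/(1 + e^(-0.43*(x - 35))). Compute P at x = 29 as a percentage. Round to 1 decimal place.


P(x) = 1/(1 + e^(-0.43*(29 - 35)))
Exponent = -0.43 * -6 = 2.58
e^(2.58) = 13.197138
P = 1/(1 + 13.197138) = 0.070437
Percentage = 7.0


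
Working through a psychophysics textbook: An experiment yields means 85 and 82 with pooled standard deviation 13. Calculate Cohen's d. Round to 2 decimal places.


Cohen's d = (M1 - M2) / S_pooled
= (85 - 82) / 13
= 3 / 13
= 0.23


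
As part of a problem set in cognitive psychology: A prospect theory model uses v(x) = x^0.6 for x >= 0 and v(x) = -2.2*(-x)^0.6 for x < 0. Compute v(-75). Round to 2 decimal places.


Since x = -75 < 0, use v(x) = -lambda*(-x)^alpha
(-x) = 75
75^0.6 = 13.3363
v(-75) = -2.2 * 13.3363
= -29.34


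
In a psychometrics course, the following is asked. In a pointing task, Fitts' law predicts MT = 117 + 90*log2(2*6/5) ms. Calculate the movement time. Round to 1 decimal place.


MT = 117 + 90 * log2(2*6/5)
2D/W = 2.4
log2(2.4) = 1.263
MT = 117 + 90 * 1.263
= 230.7 ms


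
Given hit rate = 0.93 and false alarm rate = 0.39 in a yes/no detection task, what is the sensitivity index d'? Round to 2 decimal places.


d' = z(HR) - z(FAR)
z(0.93) = 1.4758
z(0.39) = -0.2793
d' = 1.4758 - -0.2793
= 1.76


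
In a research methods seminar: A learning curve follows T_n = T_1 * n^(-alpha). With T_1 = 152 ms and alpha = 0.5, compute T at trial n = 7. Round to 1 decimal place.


T_n = 152 * 7^(-0.5)
7^(-0.5) = 0.377964
T_n = 152 * 0.377964
= 57.5 ms


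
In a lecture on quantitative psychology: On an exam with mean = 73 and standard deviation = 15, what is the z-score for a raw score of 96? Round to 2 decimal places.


z = (X - mu) / sigma
= (96 - 73) / 15
= 23 / 15
= 1.53


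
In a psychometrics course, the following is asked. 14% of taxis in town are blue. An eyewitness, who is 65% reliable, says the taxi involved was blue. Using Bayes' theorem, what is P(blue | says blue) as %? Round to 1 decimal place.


P(blue | says blue) = P(says blue | blue)*P(blue) / [P(says blue | blue)*P(blue) + P(says blue | not blue)*P(not blue)]
Numerator = 0.65 * 0.14 = 0.091
False identification = 0.35 * 0.86 = 0.301
P = 0.091 / (0.091 + 0.301)
= 0.091 / 0.392
As percentage = 23.2


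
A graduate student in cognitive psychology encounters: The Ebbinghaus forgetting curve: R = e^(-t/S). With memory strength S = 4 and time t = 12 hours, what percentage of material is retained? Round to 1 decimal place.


R = e^(-t/S)
-t/S = -12/4 = -3.0
R = e^(-3.0) = 0.049787
Percentage = 0.049787 * 100
= 5.0


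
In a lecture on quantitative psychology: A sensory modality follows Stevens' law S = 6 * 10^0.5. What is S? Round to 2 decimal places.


S = 6 * 10^0.5
10^0.5 = 3.1623
S = 6 * 3.1623
= 18.97
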